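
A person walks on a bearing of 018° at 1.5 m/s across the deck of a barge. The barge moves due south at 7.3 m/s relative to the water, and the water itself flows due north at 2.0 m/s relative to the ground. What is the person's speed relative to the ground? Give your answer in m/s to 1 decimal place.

In east/north components (m/s): person relative to barge = (0.464, 1.427); barge relative to water = (0.000, -7.300); water relative to ground = (0.000, 2.000).
Sum = (0.464, -3.873) m/s.
Speed = |(0.464, -3.873)| = 3.901 m/s.

3.9 m/s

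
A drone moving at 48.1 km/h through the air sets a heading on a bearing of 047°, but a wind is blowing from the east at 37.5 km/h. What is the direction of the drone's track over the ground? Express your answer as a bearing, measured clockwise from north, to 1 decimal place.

Taking east as x and north as y: velocity relative to the air = (35.178, 32.804) km/h; the air relative to ground = (-37.500, 0.000) km/h.
Velocity relative to ground = (35.178, 32.804) + (-37.500, 0.000) = (-2.322, 32.804) km/h.
Bearing = atan2(-2.32, 32.80) = 355.95° clockwise from north.

356.0°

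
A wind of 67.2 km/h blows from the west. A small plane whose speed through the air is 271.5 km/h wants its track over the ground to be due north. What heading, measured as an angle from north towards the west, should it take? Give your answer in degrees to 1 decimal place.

14.3°

The wind pushes perpendicular to the desired track; the heading must have a component into the wind equal to 67.2 km/h: 271.5 sin θ = 67.2.
sin θ = 0.2475, so θ = 14.330°.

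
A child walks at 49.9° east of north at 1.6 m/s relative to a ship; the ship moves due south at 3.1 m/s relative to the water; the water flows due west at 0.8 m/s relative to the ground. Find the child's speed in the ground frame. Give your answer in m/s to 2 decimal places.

In east/north components (m/s): child relative to ship = (1.224, 1.031); ship relative to water = (0.000, -3.100); water relative to ground = (-0.800, 0.000).
Sum = (0.424, -2.069) m/s.
Speed = |(0.424, -2.069)| = 2.112 m/s.

2.11 m/s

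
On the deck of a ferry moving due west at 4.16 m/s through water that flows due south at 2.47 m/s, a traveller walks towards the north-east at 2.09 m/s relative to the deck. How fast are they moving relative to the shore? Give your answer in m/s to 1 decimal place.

2.9 m/s

In east/north components (m/s): traveller relative to ferry = (1.478, 1.478); ferry relative to water = (-4.160, 0.000); water relative to ground = (0.000, -2.470).
Sum = (-2.682, -0.992) m/s.
Speed = |(-2.682, -0.992)| = 2.860 m/s.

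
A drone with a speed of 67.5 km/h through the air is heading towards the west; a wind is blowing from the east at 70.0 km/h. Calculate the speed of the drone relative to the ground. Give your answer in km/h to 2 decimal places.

Taking east as x and north as y: velocity relative to the air = (-67.500, 0.000) km/h; the air relative to ground = (-70.000, 0.000) km/h.
Velocity relative to ground = (-67.500, 0.000) + (-70.000, 0.000) = (-137.500, 0.000) km/h.
Speed = |(-137.500, 0.000)| = 137.500 km/h.

137.50 km/h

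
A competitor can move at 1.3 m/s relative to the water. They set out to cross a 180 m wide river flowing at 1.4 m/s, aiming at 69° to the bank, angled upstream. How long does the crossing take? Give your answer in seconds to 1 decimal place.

148.3 s

The component of the competitor's velocity perpendicular to the bank is 1.3 × sin 69° = 1.214 m/s.
The flow acts along the bank and has no component across it.
Time = 180 / 1.214 = 148.312 s.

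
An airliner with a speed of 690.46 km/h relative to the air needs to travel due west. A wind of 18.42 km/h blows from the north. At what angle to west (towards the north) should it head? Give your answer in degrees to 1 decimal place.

1.5°

The wind pushes perpendicular to the desired track; the heading must have a component into the wind equal to 18.42 km/h: 690.46 sin θ = 18.42.
sin θ = 0.0267, so θ = 1.529°.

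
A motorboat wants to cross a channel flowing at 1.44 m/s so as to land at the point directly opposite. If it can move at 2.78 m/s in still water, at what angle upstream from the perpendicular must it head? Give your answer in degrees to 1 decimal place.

To cancel the current, the upstream component of the motorboat's velocity must equal the flow: 2.78 sin θ = 1.44.
sin θ = 1.44 / 2.78 = 0.5180.
θ = arcsin(0.5180) = 31.197°.

31.2°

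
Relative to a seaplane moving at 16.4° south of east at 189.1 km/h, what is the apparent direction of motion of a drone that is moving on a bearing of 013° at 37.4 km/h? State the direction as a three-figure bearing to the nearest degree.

Taking east as x and north as y: drone velocity = (8.413, 36.441) km/h; seaplane velocity = (181.406, -53.391) km/h.
Velocity of drone relative to seaplane = (8.413, 36.441) − (181.406, -53.391) = (-172.993, 89.832) km/h.
Bearing = atan2(-172.99, 89.83) = 297.44° clockwise from north.

297°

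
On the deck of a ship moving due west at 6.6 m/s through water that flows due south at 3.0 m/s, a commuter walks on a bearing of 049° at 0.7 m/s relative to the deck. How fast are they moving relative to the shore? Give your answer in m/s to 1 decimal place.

In east/north components (m/s): commuter relative to ship = (0.528, 0.459); ship relative to water = (-6.600, 0.000); water relative to ground = (0.000, -3.000).
Sum = (-6.072, -2.541) m/s.
Speed = |(-6.072, -2.541)| = 6.582 m/s.

6.6 m/s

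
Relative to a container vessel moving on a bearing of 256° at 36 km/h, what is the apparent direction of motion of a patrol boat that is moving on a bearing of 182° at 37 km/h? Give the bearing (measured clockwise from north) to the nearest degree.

Taking east as x and north as y: patrol boat velocity = (-1.291, -36.977) km/h; container vessel velocity = (-34.931, -8.709) km/h.
Velocity of patrol boat relative to container vessel = (-1.291, -36.977) − (-34.931, -8.709) = (33.639, -28.268) km/h.
Bearing = atan2(33.64, -28.27) = 130.04° clockwise from north.

130°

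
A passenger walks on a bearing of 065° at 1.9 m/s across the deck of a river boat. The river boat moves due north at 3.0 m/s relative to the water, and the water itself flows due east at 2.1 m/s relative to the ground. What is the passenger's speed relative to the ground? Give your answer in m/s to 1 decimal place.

In east/north components (m/s): passenger relative to river boat = (1.722, 0.803); river boat relative to water = (0.000, 3.000); water relative to ground = (2.100, 0.000).
Sum = (3.822, 3.803) m/s.
Speed = |(3.822, 3.803)| = 5.392 m/s.

5.4 m/s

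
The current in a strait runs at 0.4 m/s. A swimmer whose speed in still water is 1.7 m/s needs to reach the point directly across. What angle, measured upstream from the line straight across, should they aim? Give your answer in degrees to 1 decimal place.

13.6°

To cancel the current, the upstream component of the swimmer's velocity must equal the flow: 1.7 sin θ = 0.4.
sin θ = 0.4 / 1.7 = 0.2353.
θ = arcsin(0.2353) = 13.609°.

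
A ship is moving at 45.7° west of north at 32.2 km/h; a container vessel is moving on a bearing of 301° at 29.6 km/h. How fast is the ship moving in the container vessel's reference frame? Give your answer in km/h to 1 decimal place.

Taking east as x and north as y: ship velocity = (-23.045, 22.489) km/h; container vessel velocity = (-25.372, 15.245) km/h.
Velocity of ship relative to container vessel = (-23.045, 22.489) − (-25.372, 15.245) = (2.327, 7.244) km/h.
Magnitude = |(2.327, 7.244)| = 7.608 km/h.

7.6 km/h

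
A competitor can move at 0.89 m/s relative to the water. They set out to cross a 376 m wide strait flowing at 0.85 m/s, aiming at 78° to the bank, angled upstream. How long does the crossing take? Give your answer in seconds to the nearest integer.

432 s

The component of the competitor's velocity perpendicular to the bank is 0.89 × sin 78° = 0.871 m/s.
The flow acts along the bank and has no component across it.
Time = 376 / 0.871 = 431.910 s.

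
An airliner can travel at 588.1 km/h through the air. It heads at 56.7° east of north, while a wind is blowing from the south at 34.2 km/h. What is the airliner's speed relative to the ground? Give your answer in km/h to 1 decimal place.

607.5 km/h

Taking east as x and north as y: velocity relative to the air = (491.538, 322.880) km/h; the air relative to ground = (0.000, 34.200) km/h.
Velocity relative to ground = (491.538, 322.880) + (0.000, 34.200) = (491.538, 357.080) km/h.
Speed = |(491.538, 357.080)| = 607.549 km/h.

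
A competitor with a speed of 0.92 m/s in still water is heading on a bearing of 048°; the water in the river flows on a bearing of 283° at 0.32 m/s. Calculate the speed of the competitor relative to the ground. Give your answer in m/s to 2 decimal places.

Taking east as x and north as y: velocity relative to the water = (0.684, 0.616) m/s; the water relative to ground = (-0.312, 0.072) m/s.
Velocity relative to ground = (0.684, 0.616) + (-0.312, 0.072) = (0.372, 0.688) m/s.
Speed = |(0.372, 0.688)| = 0.782 m/s.

0.78 m/s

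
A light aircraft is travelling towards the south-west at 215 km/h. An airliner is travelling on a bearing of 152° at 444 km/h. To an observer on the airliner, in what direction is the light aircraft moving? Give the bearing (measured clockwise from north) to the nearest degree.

Taking east as x and north as y: light aircraft velocity = (-152.028, -152.028) km/h; airliner velocity = (208.445, -392.029) km/h.
Velocity of light aircraft relative to airliner = (-152.028, -152.028) − (208.445, -392.029) = (-360.473, 240.001) km/h.
Bearing = atan2(-360.47, 240.00) = 303.66° clockwise from north.

304°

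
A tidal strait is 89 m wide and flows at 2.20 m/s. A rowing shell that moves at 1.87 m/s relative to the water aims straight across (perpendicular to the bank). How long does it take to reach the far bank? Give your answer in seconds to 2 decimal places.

The component of the rowing shell's velocity perpendicular to the bank is 1.87 m/s.
The current is parallel to the bank, so it does not affect the crossing time.
Time = 89 / 1.870 = 47.594 s.

47.59 s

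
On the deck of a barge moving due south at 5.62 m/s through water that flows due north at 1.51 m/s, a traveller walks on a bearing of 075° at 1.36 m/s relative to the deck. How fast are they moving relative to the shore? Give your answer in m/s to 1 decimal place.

In east/north components (m/s): traveller relative to barge = (1.314, 0.352); barge relative to water = (0.000, -5.620); water relative to ground = (0.000, 1.510).
Sum = (1.314, -3.758) m/s.
Speed = |(1.314, -3.758)| = 3.981 m/s.

4.0 m/s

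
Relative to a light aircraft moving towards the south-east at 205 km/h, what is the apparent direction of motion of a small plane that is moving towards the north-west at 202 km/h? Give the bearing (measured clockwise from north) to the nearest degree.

Taking east as x and north as y: small plane velocity = (-142.836, 142.836) km/h; light aircraft velocity = (144.957, -144.957) km/h.
Velocity of small plane relative to light aircraft = (-142.836, 142.836) − (144.957, -144.957) = (-287.792, 287.792) km/h.
Bearing = atan2(-287.79, 287.79) = 315.00° clockwise from north.

315°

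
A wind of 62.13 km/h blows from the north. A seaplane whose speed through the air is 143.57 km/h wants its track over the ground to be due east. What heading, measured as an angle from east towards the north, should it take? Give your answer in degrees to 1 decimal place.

The wind pushes perpendicular to the desired track; the heading must have a component into the wind equal to 62.13 km/h: 143.57 sin θ = 62.13.
sin θ = 0.4328, so θ = 25.642°.

25.6°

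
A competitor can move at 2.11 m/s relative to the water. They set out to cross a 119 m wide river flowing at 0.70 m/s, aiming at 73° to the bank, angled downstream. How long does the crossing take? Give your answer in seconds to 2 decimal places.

The component of the competitor's velocity perpendicular to the bank is 2.11 × sin 73° = 2.018 m/s.
The current is parallel to the bank, so it does not affect the crossing time.
Time = 119 / 2.018 = 58.975 s.

58.98 s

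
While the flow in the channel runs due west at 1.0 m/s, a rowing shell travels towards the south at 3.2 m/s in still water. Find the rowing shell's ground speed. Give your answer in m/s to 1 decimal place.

3.4 m/s

Taking east as x and north as y: velocity relative to the water = (0.000, -3.200) m/s; the water relative to ground = (-1.000, 0.000) m/s.
Velocity relative to ground = (0.000, -3.200) + (-1.000, 0.000) = (-1.000, -3.200) m/s.
Speed = |(-1.000, -3.200)| = 3.353 m/s.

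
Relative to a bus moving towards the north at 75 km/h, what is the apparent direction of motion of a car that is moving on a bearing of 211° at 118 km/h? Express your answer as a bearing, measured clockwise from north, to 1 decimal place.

Taking east as x and north as y: car velocity = (-60.774, -101.146) km/h; bus velocity = (0.000, 75.000) km/h.
Velocity of car relative to bus = (-60.774, -101.146) − (0.000, 75.000) = (-60.774, -176.146) km/h.
Bearing = atan2(-60.77, -176.15) = 199.04° clockwise from north.

199.0°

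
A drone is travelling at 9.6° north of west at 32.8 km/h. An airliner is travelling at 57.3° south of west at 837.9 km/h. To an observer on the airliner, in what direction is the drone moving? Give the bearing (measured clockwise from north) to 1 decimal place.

030.6°

Taking east as x and north as y: drone velocity = (-32.341, 5.470) km/h; airliner velocity = (-452.667, -705.102) km/h.
Velocity of drone relative to airliner = (-32.341, 5.470) − (-452.667, -705.102) = (420.327, 710.572) km/h.
Bearing = atan2(420.33, 710.57) = 30.61° clockwise from north.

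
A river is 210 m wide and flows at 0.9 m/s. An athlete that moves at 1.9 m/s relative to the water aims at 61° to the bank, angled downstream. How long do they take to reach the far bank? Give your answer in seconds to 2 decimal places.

The component of the athlete's velocity perpendicular to the bank is 1.9 × sin 61° = 1.662 m/s.
The flow acts along the bank and has no component across it.
Time = 210 / 1.662 = 126.371 s.

126.37 s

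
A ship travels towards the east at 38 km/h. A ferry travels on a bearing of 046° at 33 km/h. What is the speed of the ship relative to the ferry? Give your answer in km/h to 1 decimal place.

27.0 km/h

Taking east as x and north as y: ship velocity = (38.000, 0.000) km/h; ferry velocity = (23.738, 22.924) km/h.
Velocity of ship relative to ferry = (38.000, 0.000) − (23.738, 22.924) = (14.262, -22.924) km/h.
Magnitude = |(14.262, -22.924)| = 26.998 km/h.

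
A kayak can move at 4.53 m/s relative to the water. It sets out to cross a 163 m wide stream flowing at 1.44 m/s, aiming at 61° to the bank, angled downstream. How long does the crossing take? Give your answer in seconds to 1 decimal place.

41.1 s

The component of the kayak's velocity perpendicular to the bank is 4.53 × sin 61° = 3.962 m/s.
The current is parallel to the bank, so it does not affect the crossing time.
Time = 163 / 3.962 = 41.141 s.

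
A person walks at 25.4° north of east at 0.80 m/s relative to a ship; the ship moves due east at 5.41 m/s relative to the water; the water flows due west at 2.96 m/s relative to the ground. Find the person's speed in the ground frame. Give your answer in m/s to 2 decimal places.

In east/north components (m/s): person relative to ship = (0.723, 0.343); ship relative to water = (5.410, 0.000); water relative to ground = (-2.960, 0.000).
Sum = (3.173, 0.343) m/s.
Speed = |(3.173, 0.343)| = 3.191 m/s.

3.19 m/s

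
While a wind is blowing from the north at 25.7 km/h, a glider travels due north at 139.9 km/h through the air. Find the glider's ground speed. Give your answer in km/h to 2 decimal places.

Taking east as x and north as y: velocity relative to the air = (0.000, 139.900) km/h; the air relative to ground = (0.000, -25.700) km/h.
Velocity relative to ground = (0.000, 139.900) + (0.000, -25.700) = (0.000, 114.200) km/h.
Speed = |(0.000, 114.200)| = 114.200 km/h.

114.20 km/h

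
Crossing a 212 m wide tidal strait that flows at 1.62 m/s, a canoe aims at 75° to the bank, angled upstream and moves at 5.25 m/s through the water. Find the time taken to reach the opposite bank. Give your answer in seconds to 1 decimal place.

41.8 s

The component of the canoe's velocity perpendicular to the bank is 5.25 × sin 75° = 5.071 m/s.
Only the cross-stream component determines the crossing time; the current contributes nothing perpendicular to the bank.
Time = 212 / 5.071 = 41.805 s.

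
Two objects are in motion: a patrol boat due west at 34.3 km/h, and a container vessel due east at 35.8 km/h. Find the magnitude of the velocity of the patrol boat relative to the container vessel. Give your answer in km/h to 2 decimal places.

Taking east as x and north as y: patrol boat velocity = (-34.300, 0.000) km/h; container vessel velocity = (35.800, 0.000) km/h.
Velocity of patrol boat relative to container vessel = (-34.300, 0.000) − (35.800, 0.000) = (-70.100, 0.000) km/h.
Magnitude = |(-70.100, 0.000)| = 70.100 km/h.

70.10 km/h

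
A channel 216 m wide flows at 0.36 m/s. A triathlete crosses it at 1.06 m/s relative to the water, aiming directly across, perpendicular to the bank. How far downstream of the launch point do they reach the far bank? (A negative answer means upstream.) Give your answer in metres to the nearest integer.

Perpendicular speed = 1.060 m/s; crossing time = 216 / 1.060 = 203.774 s.
Net downstream speed = 0.360 m/s.
Drift = 0.360 × 203.774 = 73.358 m (downstream).

73 m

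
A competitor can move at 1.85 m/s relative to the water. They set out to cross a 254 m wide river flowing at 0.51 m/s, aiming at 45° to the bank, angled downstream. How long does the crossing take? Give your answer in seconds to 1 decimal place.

194.2 s

The component of the competitor's velocity perpendicular to the bank is 1.85 × sin 45° = 1.308 m/s.
The current is parallel to the bank, so it does not affect the crossing time.
Time = 254 / 1.308 = 194.168 s.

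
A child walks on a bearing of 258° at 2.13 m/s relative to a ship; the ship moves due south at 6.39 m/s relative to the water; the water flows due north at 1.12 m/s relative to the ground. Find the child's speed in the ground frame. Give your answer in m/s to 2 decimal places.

6.08 m/s

In east/north components (m/s): child relative to ship = (-2.083, -0.443); ship relative to water = (0.000, -6.390); water relative to ground = (0.000, 1.120).
Sum = (-2.083, -5.713) m/s.
Speed = |(-2.083, -5.713)| = 6.081 m/s.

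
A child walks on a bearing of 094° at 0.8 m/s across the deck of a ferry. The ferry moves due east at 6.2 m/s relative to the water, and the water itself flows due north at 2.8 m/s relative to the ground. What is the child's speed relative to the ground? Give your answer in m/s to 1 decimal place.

7.5 m/s

In east/north components (m/s): child relative to ferry = (0.798, -0.056); ferry relative to water = (6.200, 0.000); water relative to ground = (0.000, 2.800).
Sum = (6.998, 2.744) m/s.
Speed = |(6.998, 2.744)| = 7.517 m/s.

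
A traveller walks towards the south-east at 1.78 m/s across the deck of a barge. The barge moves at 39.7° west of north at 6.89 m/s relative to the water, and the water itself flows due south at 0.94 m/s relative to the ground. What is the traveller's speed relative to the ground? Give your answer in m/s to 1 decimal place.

4.4 m/s

In east/north components (m/s): traveller relative to barge = (1.259, -1.259); barge relative to water = (-4.401, 5.301); water relative to ground = (0.000, -0.940).
Sum = (-3.142, 3.103) m/s.
Speed = |(-3.142, 3.103)| = 4.416 m/s.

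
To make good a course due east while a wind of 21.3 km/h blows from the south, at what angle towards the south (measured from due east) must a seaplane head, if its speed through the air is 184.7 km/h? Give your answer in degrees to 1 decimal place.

6.6°

The wind pushes perpendicular to the desired track; the heading must have a component into the wind equal to 21.3 km/h: 184.7 sin θ = 21.3.
sin θ = 0.1153, so θ = 6.622°.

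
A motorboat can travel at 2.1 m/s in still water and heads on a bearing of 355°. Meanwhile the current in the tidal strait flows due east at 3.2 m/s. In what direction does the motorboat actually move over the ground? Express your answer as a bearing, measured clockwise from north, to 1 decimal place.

Taking east as x and north as y: velocity relative to the water = (-0.183, 2.092) m/s; the water relative to ground = (3.200, 0.000) m/s.
Velocity relative to ground = (-0.183, 2.092) + (3.200, 0.000) = (3.017, 2.092) m/s.
Bearing = atan2(3.02, 2.09) = 55.26° clockwise from north.

055.3°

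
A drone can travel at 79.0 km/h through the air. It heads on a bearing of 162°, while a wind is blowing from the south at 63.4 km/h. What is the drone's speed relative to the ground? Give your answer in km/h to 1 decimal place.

Taking east as x and north as y: velocity relative to the air = (24.412, -75.133) km/h; the air relative to ground = (0.000, 63.400) km/h.
Velocity relative to ground = (24.412, -75.133) + (0.000, 63.400) = (24.412, -11.733) km/h.
Speed = |(24.412, -11.733)| = 27.086 km/h.

27.1 km/h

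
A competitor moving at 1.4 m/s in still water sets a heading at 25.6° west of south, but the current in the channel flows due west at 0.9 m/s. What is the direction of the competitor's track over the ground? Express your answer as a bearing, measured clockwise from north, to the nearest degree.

Taking east as x and north as y: velocity relative to the water = (-0.605, -1.263) m/s; the water relative to ground = (-0.900, 0.000) m/s.
Velocity relative to ground = (-0.605, -1.263) + (-0.900, 0.000) = (-1.505, -1.263) m/s.
Bearing = atan2(-1.50, -1.26) = 230.00° clockwise from north.

230°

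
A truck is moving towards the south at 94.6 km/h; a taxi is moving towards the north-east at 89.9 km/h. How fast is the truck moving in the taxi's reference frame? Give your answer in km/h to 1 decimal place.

Taking east as x and north as y: truck velocity = (0.000, -94.600) km/h; taxi velocity = (63.569, 63.569) km/h.
Velocity of truck relative to taxi = (0.000, -94.600) − (63.569, 63.569) = (-63.569, -158.169) km/h.
Magnitude = |(-63.569, -158.169)| = 170.465 km/h.

170.5 km/h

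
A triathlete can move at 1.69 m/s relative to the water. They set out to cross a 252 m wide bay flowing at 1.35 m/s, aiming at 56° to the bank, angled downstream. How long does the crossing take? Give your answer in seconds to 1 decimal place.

The component of the triathlete's velocity perpendicular to the bank is 1.69 × sin 56° = 1.401 m/s.
Only the cross-stream component determines the crossing time; the current contributes nothing perpendicular to the bank.
Time = 252 / 1.401 = 179.862 s.

179.9 s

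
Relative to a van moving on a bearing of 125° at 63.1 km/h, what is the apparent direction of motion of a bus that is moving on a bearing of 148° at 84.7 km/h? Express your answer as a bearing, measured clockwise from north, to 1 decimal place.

Taking east as x and north as y: bus velocity = (44.884, -71.830) km/h; van velocity = (51.688, -36.193) km/h.
Velocity of bus relative to van = (44.884, -71.830) − (51.688, -36.193) = (-6.804, -35.637) km/h.
Bearing = atan2(-6.80, -35.64) = 190.81° clockwise from north.

190.8°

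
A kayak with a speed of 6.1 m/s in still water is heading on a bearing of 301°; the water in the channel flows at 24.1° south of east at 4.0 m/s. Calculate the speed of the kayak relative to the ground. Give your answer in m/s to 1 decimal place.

Taking east as x and north as y: velocity relative to the water = (-5.229, 3.142) m/s; the water relative to ground = (3.651, -1.633) m/s.
Velocity relative to ground = (-5.229, 3.142) + (3.651, -1.633) = (-1.577, 1.508) m/s.
Speed = |(-1.577, 1.508)| = 2.183 m/s.

2.2 m/s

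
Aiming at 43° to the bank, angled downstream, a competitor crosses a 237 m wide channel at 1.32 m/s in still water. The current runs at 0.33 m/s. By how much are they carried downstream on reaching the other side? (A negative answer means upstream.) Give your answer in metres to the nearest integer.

341 m

Perpendicular speed = 0.900 m/s; crossing time = 237 / 0.900 = 263.264 s.
Net downstream speed = 1.295 m/s.
Drift = 1.295 × 263.264 = 341.028 m (downstream).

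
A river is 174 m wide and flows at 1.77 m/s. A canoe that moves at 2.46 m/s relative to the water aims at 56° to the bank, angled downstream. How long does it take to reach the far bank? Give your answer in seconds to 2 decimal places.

85.32 s

The component of the canoe's velocity perpendicular to the bank is 2.46 × sin 56° = 2.039 m/s.
The flow acts along the bank and has no component across it.
Time = 174 / 2.039 = 85.318 s.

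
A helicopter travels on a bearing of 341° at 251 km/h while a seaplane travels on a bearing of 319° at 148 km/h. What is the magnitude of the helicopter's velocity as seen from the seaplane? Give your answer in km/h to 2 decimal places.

Taking east as x and north as y: helicopter velocity = (-81.718, 237.325) km/h; seaplane velocity = (-97.097, 111.697) km/h.
Velocity of helicopter relative to seaplane = (-81.718, 237.325) − (-97.097, 111.697) = (15.379, 125.628) km/h.
Magnitude = |(15.379, 125.628)| = 126.566 km/h.

126.57 km/h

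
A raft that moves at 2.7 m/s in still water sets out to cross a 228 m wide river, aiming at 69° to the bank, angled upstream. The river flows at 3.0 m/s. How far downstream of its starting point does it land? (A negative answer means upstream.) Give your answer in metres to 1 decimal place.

183.8 m

Perpendicular speed = 2.521 m/s; crossing time = 228 / 2.521 = 90.452 s.
Net downstream speed = 2.032 m/s.
Drift = 2.032 × 90.452 = 183.836 m (downstream).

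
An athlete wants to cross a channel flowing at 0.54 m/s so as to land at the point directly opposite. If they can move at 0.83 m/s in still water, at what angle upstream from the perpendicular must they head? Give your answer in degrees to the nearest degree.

41°

To cancel the current, the upstream component of the athlete's velocity must equal the flow: 0.83 sin θ = 0.54.
sin θ = 0.54 / 0.83 = 0.6506.
θ = arcsin(0.6506) = 40.587°.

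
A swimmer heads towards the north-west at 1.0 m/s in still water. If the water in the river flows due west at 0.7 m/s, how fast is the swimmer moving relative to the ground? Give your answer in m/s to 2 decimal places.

Taking east as x and north as y: velocity relative to the water = (-0.707, 0.707) m/s; the water relative to ground = (-0.700, 0.000) m/s.
Velocity relative to ground = (-0.707, 0.707) + (-0.700, 0.000) = (-1.407, 0.707) m/s.
Speed = |(-1.407, 0.707)| = 1.575 m/s.

1.57 m/s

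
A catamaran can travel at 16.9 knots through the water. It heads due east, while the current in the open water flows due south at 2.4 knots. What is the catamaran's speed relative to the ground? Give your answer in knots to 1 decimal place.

17.1 knots

Taking east as x and north as y: velocity relative to the water = (16.900, 0.000) knots; the water relative to ground = (0.000, -2.400) knots.
Velocity relative to ground = (16.900, 0.000) + (0.000, -2.400) = (16.900, -2.400) knots.
Speed = |(16.900, -2.400)| = 17.070 knots.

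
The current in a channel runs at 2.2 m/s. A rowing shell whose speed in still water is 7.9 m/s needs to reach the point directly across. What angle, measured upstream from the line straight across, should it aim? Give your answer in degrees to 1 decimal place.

To cancel the current, the upstream component of the rowing shell's velocity must equal the flow: 7.9 sin θ = 2.2.
sin θ = 2.2 / 7.9 = 0.2785.
θ = arcsin(0.2785) = 16.170°.

16.2°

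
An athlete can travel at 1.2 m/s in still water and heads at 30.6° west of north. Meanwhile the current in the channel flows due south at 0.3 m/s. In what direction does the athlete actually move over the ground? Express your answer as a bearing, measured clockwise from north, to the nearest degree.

Taking east as x and north as y: velocity relative to the water = (-0.611, 1.033) m/s; the water relative to ground = (0.000, -0.300) m/s.
Velocity relative to ground = (-0.611, 1.033) + (0.000, -0.300) = (-0.611, 0.733) m/s.
Bearing = atan2(-0.61, 0.73) = 320.19° clockwise from north.

320°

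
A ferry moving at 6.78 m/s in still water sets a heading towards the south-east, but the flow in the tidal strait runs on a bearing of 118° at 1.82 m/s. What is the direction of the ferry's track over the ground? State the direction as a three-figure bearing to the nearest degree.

131°

Taking east as x and north as y: velocity relative to the water = (4.794, -4.794) m/s; the water relative to ground = (1.607, -0.854) m/s.
Velocity relative to ground = (4.794, -4.794) + (1.607, -0.854) = (6.401, -5.649) m/s.
Bearing = atan2(6.40, -5.65) = 131.43° clockwise from north.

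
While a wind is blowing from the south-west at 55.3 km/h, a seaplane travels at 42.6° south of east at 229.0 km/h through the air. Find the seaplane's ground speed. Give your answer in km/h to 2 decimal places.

237.82 km/h

Taking east as x and north as y: velocity relative to the air = (168.566, -155.005) km/h; the air relative to ground = (39.103, 39.103) km/h.
Velocity relative to ground = (168.566, -155.005) + (39.103, 39.103) = (207.669, -115.902) km/h.
Speed = |(207.669, -115.902)| = 237.823 km/h.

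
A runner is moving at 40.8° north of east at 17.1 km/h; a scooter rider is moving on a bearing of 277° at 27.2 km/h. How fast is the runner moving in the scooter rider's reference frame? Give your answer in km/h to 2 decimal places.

40.71 km/h

Taking east as x and north as y: runner velocity = (12.945, 11.173) km/h; scooter rider velocity = (-26.997, 3.315) km/h.
Velocity of runner relative to scooter rider = (12.945, 11.173) − (-26.997, 3.315) = (39.942, 7.859) km/h.
Magnitude = |(39.942, 7.859)| = 40.708 km/h.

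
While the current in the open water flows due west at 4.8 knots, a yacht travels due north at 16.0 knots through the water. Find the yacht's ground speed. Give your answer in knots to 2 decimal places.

16.70 knots

Taking east as x and north as y: velocity relative to the water = (0.000, 16.000) knots; the water relative to ground = (-4.800, 0.000) knots.
Velocity relative to ground = (0.000, 16.000) + (-4.800, 0.000) = (-4.800, 16.000) knots.
Speed = |(-4.800, 16.000)| = 16.704 knots.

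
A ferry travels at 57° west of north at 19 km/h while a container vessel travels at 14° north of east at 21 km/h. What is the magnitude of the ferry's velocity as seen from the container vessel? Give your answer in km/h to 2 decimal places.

36.69 km/h

Taking east as x and north as y: ferry velocity = (-15.935, 10.348) km/h; container vessel velocity = (20.376, 5.080) km/h.
Velocity of ferry relative to container vessel = (-15.935, 10.348) − (20.376, 5.080) = (-36.311, 5.268) km/h.
Magnitude = |(-36.311, 5.268)| = 36.691 km/h.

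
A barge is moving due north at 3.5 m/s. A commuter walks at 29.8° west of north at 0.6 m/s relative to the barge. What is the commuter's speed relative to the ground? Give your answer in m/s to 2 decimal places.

4.03 m/s

Taking east as x and north as y: barge velocity = (0.000, 3.500) m/s; commuter velocity relative to barge = (-0.298, 0.521) m/s.
Velocity relative to ground = (0.000, 3.500) + (-0.298, 0.521) = (-0.298, 4.021) m/s.
Speed = |(-0.298, 4.021)| = 4.032 m/s.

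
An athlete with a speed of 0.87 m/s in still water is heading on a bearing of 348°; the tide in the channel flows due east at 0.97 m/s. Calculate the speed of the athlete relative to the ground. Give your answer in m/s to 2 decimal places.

1.16 m/s

Taking east as x and north as y: velocity relative to the water = (-0.181, 0.851) m/s; the water relative to ground = (0.970, 0.000) m/s.
Velocity relative to ground = (-0.181, 0.851) + (0.970, 0.000) = (0.789, 0.851) m/s.
Speed = |(0.789, 0.851)| = 1.161 m/s.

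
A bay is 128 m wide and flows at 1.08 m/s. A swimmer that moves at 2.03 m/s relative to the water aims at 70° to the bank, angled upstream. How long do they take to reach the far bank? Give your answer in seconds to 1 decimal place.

67.1 s

The component of the swimmer's velocity perpendicular to the bank is 2.03 × sin 70° = 1.908 m/s.
The flow acts along the bank and has no component across it.
Time = 128 / 1.908 = 67.101 s.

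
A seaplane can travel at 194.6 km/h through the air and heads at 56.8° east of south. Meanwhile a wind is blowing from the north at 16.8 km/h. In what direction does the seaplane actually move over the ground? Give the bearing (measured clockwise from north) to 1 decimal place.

127.1°

Taking east as x and north as y: velocity relative to the air = (162.834, -106.556) km/h; the air relative to ground = (0.000, -16.800) km/h.
Velocity relative to ground = (162.834, -106.556) + (0.000, -16.800) = (162.834, -123.356) km/h.
Bearing = atan2(162.83, -123.36) = 127.15° clockwise from north.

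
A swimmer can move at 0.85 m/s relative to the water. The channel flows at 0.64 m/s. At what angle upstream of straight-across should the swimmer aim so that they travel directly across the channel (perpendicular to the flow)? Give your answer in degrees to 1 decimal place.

48.8°

To cancel the current, the upstream component of the swimmer's velocity must equal the flow: 0.85 sin θ = 0.64.
sin θ = 0.64 / 0.85 = 0.7529.
θ = arcsin(0.7529) = 48.846°.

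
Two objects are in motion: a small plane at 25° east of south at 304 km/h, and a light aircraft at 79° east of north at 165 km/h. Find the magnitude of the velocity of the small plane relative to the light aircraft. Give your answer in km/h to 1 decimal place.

308.8 km/h

Taking east as x and north as y: small plane velocity = (128.476, -275.518) km/h; light aircraft velocity = (161.968, 31.483) km/h.
Velocity of small plane relative to light aircraft = (128.476, -275.518) − (161.968, 31.483) = (-33.493, -307.001) km/h.
Magnitude = |(-33.493, -307.001)| = 308.823 km/h.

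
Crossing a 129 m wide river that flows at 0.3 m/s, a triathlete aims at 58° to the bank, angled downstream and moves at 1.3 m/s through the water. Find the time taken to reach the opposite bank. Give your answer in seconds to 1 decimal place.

117.0 s

The component of the triathlete's velocity perpendicular to the bank is 1.3 × sin 58° = 1.102 m/s.
The current is parallel to the bank, so it does not affect the crossing time.
Time = 129 / 1.102 = 117.011 s.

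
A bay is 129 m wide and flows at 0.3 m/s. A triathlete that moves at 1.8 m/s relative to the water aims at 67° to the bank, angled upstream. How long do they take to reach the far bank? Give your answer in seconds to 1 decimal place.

The component of the triathlete's velocity perpendicular to the bank is 1.8 × sin 67° = 1.657 m/s.
The flow acts along the bank and has no component across it.
Time = 129 / 1.657 = 77.856 s.

77.9 s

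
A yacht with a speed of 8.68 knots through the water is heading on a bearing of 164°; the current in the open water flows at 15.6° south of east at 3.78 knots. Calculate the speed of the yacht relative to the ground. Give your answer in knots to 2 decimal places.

11.14 knots

Taking east as x and north as y: velocity relative to the water = (2.393, -8.344) knots; the water relative to ground = (3.641, -1.017) knots.
Velocity relative to ground = (2.393, -8.344) + (3.641, -1.017) = (6.033, -9.360) knots.
Speed = |(6.033, -9.360)| = 11.136 knots.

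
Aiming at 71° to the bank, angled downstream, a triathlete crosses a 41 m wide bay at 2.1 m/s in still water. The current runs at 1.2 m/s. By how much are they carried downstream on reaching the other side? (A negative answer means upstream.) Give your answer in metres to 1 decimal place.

38.9 m

Perpendicular speed = 1.986 m/s; crossing time = 41 / 1.986 = 20.649 s.
Net downstream speed = 1.884 m/s.
Drift = 1.884 × 20.649 = 38.896 m (downstream).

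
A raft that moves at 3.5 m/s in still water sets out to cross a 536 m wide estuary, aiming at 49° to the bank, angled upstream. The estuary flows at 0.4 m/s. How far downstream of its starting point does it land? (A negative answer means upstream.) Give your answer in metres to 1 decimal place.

Perpendicular speed = 2.641 m/s; crossing time = 536 / 2.641 = 202.916 s.
Net downstream speed = -1.896 m/s.
Drift = -1.896 × 202.916 = -384.771 m (upstream).

-384.8 m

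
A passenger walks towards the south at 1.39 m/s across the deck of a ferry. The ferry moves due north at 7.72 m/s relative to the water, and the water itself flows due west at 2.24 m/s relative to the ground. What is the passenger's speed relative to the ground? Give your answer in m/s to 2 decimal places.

6.71 m/s

In east/north components (m/s): passenger relative to ferry = (0.000, -1.390); ferry relative to water = (0.000, 7.720); water relative to ground = (-2.240, 0.000).
Sum = (-2.240, 6.330) m/s.
Speed = |(-2.240, 6.330)| = 6.715 m/s.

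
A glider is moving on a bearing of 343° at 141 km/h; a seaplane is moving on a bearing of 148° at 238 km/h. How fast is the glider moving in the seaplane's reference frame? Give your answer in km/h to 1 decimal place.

Taking east as x and north as y: glider velocity = (-41.224, 134.839) km/h; seaplane velocity = (126.121, -201.835) km/h.
Velocity of glider relative to seaplane = (-41.224, 134.839) − (126.121, -201.835) = (-167.345, 336.674) km/h.
Magnitude = |(-167.345, 336.674)| = 375.971 km/h.

376.0 km/h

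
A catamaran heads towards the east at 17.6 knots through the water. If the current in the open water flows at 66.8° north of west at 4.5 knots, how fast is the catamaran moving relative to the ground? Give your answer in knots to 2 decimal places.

Taking east as x and north as y: velocity relative to the water = (17.600, 0.000) knots; the water relative to ground = (-1.773, 4.136) knots.
Velocity relative to ground = (17.600, 0.000) + (-1.773, 4.136) = (15.827, 4.136) knots.
Speed = |(15.827, 4.136)| = 16.359 knots.

16.36 knots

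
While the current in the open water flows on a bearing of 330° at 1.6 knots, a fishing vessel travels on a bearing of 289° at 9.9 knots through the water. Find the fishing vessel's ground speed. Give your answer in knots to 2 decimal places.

Taking east as x and north as y: velocity relative to the water = (-9.361, 3.223) knots; the water relative to ground = (-0.800, 1.386) knots.
Velocity relative to ground = (-9.361, 3.223) + (-0.800, 1.386) = (-10.161, 4.609) knots.
Speed = |(-10.161, 4.609)| = 11.157 knots.

11.16 knots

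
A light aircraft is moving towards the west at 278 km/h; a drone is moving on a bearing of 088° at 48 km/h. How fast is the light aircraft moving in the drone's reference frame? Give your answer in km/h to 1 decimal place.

326.0 km/h

Taking east as x and north as y: light aircraft velocity = (-278.000, 0.000) km/h; drone velocity = (47.971, 1.675) km/h.
Velocity of light aircraft relative to drone = (-278.000, 0.000) − (47.971, 1.675) = (-325.971, -1.675) km/h.
Magnitude = |(-325.971, -1.675)| = 325.975 km/h.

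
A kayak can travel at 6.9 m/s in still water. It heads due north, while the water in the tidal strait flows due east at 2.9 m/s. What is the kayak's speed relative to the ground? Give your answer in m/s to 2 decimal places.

Taking east as x and north as y: velocity relative to the water = (0.000, 6.900) m/s; the water relative to ground = (2.900, 0.000) m/s.
Velocity relative to ground = (0.000, 6.900) + (2.900, 0.000) = (2.900, 6.900) m/s.
Speed = |(2.900, 6.900)| = 7.485 m/s.

7.48 m/s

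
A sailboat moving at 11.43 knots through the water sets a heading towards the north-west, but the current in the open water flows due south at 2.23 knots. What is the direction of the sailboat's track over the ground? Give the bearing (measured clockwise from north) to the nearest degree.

306°

Taking east as x and north as y: velocity relative to the water = (-8.082, 8.082) knots; the water relative to ground = (0.000, -2.230) knots.
Velocity relative to ground = (-8.082, 8.082) + (0.000, -2.230) = (-8.082, 5.852) knots.
Bearing = atan2(-8.08, 5.85) = 305.91° clockwise from north.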